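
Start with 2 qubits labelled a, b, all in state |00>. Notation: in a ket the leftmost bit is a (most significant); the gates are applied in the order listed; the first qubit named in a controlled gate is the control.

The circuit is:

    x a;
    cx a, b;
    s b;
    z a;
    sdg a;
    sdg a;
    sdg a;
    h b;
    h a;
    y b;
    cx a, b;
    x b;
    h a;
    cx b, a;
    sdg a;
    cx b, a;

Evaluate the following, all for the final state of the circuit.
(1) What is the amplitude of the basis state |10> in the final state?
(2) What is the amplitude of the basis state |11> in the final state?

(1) |10> carries amplitude sqrt(2)/2 in the final state.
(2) |11> carries amplitude sqrt(2)*I/2 in the final state.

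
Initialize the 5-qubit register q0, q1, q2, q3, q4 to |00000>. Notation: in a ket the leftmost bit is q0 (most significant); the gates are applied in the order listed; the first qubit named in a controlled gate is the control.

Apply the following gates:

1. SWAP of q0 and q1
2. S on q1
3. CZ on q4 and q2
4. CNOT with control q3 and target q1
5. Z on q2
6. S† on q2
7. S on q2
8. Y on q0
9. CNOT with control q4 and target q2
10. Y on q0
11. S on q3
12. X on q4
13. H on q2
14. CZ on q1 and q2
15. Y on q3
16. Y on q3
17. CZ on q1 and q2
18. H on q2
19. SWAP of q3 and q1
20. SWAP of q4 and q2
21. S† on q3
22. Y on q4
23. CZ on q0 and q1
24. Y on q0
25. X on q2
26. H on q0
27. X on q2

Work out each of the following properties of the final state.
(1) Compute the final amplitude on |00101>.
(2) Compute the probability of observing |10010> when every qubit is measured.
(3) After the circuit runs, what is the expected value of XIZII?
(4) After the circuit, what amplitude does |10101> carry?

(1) The amplitude on |00101> is -sqrt(2)/2. Key observation: the block from step 13 through step 18 cancels to the identity and can be dropped.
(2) The probability of measuring |10010> is 0.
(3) The observable XIZII averages to 1.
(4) The final state's coefficient on |10101> equals sqrt(2)/2.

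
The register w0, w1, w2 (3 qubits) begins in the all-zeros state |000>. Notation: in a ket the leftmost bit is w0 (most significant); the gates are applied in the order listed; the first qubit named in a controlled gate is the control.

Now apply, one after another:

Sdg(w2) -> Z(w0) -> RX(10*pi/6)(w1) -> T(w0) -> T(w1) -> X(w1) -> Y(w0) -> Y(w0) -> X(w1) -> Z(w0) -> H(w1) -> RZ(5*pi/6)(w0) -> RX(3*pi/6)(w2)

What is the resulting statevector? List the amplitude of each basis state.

The resulting statevector has amplitude -exp(I*pi/3)/4 + sqrt(3)*exp(7*I*pi/12)/4 on |000>, sqrt(3)*exp(I*pi/12)/4 + exp(5*I*pi/6)/4 on |001>, exp(I*pi/3)/4 + sqrt(3)*exp(7*I*pi/12)/4 on |010>, (sqrt(3) - exp(3*I*pi/4))*exp(I*pi/12)/4 on |011>, 0 on |100>, 0 on |101>, 0 on |110>, 0 on |111>. Key observation: the block from step 6 through step 9 cancels to the identity and can be dropped.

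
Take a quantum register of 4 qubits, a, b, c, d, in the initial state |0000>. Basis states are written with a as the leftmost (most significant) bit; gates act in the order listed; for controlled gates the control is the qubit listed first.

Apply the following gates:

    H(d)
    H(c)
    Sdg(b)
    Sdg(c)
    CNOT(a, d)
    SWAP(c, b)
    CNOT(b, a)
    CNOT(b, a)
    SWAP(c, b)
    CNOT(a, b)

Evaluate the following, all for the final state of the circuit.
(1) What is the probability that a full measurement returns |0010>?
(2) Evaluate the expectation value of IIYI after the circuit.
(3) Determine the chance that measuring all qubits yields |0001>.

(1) A full measurement returns |0010> with probability 1/4. Key observation: steps 6-9 multiply out to the identity, so the circuit reduces to the remaining gates.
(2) The expectation value of IIYI is -1.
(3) A full measurement returns |0001> with probability 1/4.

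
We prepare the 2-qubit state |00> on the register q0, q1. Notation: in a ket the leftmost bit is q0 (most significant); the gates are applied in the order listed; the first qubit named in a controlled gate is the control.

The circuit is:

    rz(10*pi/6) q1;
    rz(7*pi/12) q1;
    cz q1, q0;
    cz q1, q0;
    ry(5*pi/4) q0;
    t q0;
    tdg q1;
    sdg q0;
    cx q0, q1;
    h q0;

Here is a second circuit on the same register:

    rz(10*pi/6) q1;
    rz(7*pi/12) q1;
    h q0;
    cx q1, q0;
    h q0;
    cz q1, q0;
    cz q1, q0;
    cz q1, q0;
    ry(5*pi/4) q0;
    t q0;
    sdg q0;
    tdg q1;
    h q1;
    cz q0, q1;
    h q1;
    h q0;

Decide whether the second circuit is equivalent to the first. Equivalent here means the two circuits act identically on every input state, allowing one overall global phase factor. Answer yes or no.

Yes, they are equivalent — the unitaries differ by at most a global phase.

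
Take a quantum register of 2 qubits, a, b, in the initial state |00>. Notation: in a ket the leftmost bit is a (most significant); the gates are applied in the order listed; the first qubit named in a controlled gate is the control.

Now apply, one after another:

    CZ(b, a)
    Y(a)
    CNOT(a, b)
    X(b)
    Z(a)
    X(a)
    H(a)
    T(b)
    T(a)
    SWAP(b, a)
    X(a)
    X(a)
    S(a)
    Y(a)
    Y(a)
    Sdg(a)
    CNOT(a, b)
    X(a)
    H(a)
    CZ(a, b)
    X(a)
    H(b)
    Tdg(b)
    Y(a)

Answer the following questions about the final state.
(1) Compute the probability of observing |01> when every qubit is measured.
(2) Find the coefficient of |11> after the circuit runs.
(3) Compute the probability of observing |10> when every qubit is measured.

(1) Outcome |01> occurs with probability 1/4 - sqrt(2)/8. Key observation: gates 13-16 undo each other exactly, leaving only the rest of the circuit to track.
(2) The final state's coefficient on |11> equals sqrt(2)*(-1 + exp(3*I*pi/4))/4.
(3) Outcome |10> occurs with probability 1/4 - sqrt(2)/8.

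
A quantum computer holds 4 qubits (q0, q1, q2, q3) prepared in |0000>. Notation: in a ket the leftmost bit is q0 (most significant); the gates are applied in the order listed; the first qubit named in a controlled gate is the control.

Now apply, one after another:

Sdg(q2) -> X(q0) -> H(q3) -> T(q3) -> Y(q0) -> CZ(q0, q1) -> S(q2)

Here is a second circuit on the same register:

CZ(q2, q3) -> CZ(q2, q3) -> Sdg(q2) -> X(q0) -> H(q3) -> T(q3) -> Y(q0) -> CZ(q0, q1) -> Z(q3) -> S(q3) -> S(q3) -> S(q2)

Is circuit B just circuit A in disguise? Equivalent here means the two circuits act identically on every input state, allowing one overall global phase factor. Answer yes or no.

Yes, they are equivalent — the unitaries differ by at most a global phase.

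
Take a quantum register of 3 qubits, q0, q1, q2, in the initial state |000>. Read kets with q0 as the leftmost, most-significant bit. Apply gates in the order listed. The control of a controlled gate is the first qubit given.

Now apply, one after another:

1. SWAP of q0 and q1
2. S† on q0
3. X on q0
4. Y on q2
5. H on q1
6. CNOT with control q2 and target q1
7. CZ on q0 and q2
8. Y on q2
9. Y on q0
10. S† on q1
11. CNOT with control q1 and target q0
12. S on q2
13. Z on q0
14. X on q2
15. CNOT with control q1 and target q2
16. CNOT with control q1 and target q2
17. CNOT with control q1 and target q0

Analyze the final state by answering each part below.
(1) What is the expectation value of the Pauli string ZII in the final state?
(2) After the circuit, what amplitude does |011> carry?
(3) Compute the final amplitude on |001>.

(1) The expectation value of ZII is 1. Key observation: the block from step 15 through step 16 cancels to the identity and can be dropped.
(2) The amplitude on |011> is -sqrt(2)/2.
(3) The amplitude on |001> is sqrt(2)*I/2.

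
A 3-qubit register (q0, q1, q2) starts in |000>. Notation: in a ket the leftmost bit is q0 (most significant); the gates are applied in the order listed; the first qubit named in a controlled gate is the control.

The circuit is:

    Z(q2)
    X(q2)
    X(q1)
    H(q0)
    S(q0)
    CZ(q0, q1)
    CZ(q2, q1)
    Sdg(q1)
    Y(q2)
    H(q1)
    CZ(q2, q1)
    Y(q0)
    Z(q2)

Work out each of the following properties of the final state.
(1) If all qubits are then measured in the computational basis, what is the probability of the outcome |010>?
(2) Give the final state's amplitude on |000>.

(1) The probability of measuring |010> is 1/4.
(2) The amplitude on |000> is -1/2.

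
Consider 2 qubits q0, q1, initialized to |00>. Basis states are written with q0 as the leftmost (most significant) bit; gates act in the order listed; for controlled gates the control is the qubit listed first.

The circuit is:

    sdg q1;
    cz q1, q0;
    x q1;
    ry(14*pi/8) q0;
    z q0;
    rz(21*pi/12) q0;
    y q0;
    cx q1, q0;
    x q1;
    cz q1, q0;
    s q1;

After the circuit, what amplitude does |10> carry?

The final state's coefficient on |10> equals -sqrt(2 - sqrt(2))*exp(3*I*pi/8)/2.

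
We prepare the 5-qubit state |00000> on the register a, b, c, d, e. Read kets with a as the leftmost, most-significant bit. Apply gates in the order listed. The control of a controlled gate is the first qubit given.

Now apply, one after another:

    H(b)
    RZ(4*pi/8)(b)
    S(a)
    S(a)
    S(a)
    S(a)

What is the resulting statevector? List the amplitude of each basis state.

The resulting statevector has amplitude -sqrt(2)*exp(3*I*pi/4)/2 on |00000>, sqrt(2)*exp(I*pi/4)/2 on |01000>, and 0 on every other basis state. Key observation: the block from step 3 through step 6 cancels to the identity and can be dropped.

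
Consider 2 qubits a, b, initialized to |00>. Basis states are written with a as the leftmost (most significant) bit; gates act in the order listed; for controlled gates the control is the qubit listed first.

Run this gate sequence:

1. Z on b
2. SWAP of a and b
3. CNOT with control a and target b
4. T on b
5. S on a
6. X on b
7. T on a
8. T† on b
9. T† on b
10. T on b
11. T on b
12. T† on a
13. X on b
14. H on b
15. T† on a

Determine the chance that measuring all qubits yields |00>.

Outcome |00> occurs with probability 1/2. Key observation: the block from step 6 through step 13 cancels to the identity and can be dropped.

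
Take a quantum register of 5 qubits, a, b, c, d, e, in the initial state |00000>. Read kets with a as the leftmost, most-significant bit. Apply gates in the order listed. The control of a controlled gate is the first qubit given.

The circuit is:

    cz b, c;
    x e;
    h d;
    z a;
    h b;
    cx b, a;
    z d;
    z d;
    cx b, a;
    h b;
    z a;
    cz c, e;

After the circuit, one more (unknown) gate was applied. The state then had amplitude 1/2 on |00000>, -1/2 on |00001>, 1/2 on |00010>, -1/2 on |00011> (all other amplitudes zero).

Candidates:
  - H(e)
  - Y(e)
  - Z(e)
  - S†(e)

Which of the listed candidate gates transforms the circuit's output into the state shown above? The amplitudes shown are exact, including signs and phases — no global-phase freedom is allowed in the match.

The applied gate was H(e). Key observation: steps 4-11 multiply out to the identity, so the circuit reduces to the remaining gates.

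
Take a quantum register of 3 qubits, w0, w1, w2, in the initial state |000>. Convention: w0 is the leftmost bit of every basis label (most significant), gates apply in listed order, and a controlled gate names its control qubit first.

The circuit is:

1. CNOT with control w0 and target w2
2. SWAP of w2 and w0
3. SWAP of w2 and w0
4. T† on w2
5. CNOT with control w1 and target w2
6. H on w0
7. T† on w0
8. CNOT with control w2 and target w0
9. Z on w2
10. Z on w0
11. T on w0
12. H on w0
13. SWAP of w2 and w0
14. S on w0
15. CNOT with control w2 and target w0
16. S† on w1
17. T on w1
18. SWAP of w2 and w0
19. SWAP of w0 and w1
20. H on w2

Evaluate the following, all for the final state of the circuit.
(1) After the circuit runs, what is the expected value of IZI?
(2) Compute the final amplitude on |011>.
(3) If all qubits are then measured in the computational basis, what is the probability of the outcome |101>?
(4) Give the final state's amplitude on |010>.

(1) The expectation value of IZI is -1. Key observation: steps 2-3 multiply out to the identity, so the circuit reduces to the remaining gates.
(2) |011> carries amplitude -sqrt(2)/2 in the final state.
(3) The probability of measuring |101> is 0.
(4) The amplitude on |010> is sqrt(2)/2.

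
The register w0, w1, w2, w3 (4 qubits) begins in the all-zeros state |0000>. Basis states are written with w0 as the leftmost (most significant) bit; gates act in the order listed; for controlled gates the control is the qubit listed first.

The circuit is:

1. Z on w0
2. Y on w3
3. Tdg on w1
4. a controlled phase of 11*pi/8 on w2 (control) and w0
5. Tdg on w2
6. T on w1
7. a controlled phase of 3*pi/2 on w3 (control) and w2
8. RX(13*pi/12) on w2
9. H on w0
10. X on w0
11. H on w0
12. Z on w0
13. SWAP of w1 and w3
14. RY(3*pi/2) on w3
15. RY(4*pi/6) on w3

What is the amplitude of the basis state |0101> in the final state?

The amplitude on |0101> is I*(-3*sqrt(4 - 2*sqrt(2))/16 - sqrt(2*sqrt(2) + 4)/16 + sqrt(12 - 6*sqrt(2))/16 + sqrt(6*sqrt(2) + 12)/16). Key observation: the block from step 9 through step 12 cancels to the identity and can be dropped.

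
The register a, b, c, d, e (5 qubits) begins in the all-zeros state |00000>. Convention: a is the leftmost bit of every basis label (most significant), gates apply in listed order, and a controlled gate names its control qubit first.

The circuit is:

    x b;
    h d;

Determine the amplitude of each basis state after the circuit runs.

After the circuit, the state carries amplitude sqrt(2)/2 on |01000>, sqrt(2)/2 on |01010>, and 0 on every other basis state.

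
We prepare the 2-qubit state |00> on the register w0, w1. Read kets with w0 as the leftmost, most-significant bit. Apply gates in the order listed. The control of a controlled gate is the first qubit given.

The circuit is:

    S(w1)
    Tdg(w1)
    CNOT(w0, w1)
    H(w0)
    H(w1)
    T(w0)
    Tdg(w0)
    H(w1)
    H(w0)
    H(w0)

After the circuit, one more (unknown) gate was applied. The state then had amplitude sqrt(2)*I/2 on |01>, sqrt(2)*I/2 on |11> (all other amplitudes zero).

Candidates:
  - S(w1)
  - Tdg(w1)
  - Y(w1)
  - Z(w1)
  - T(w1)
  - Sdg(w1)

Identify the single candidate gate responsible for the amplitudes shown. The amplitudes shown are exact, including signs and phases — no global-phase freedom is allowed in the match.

It was Y(w1) that produced the state shown. Key observation: gates 4-9 undo each other exactly, leaving only the rest of the circuit to track.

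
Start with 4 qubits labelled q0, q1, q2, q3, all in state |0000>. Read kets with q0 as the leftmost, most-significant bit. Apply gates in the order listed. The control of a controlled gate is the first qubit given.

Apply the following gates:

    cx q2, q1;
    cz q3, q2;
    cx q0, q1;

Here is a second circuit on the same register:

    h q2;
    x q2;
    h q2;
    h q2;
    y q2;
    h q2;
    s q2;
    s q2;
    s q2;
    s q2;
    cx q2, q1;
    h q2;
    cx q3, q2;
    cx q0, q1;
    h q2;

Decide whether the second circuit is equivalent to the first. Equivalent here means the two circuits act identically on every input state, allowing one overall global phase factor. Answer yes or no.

No: there is an input state on which the two circuits produce genuinely different outputs (not merely differing by a phase).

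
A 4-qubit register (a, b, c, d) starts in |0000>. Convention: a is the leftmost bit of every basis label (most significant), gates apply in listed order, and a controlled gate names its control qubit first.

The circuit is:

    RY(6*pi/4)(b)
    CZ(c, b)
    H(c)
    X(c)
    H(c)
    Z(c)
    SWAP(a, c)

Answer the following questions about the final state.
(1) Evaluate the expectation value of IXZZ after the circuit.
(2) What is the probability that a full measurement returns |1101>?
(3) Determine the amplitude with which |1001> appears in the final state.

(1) In the final state, IXZZ has expectation -1. Key observation: steps 3-6 multiply out to the identity, so the circuit reduces to the remaining gates.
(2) The probability of measuring |1101> is 0.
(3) The amplitude on |1001> is 0.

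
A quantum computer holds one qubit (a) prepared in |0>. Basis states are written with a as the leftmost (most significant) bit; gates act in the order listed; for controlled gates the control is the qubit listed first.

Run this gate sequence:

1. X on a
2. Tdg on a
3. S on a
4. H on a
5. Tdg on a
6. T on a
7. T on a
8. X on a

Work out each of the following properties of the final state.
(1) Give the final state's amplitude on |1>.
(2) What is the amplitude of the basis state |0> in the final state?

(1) |1> carries amplitude sqrt(2)*exp(I*pi/4)/2 in the final state.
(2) The amplitude on |0> is -sqrt(2)*I/2.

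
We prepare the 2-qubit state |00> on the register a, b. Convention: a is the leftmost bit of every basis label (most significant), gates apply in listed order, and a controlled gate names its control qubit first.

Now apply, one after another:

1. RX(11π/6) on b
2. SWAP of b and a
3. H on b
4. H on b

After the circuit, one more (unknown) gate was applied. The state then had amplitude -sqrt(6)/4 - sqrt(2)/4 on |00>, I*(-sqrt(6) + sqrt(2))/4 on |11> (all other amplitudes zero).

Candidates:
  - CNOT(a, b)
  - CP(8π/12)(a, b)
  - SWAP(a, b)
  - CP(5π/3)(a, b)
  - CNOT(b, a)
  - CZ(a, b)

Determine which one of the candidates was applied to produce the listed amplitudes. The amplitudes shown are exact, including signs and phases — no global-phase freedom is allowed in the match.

The unique candidate consistent with the amplitudes is CNOT(a, b). Key observation: steps 3-4 multiply out to the identity, so the circuit reduces to the remaining gates.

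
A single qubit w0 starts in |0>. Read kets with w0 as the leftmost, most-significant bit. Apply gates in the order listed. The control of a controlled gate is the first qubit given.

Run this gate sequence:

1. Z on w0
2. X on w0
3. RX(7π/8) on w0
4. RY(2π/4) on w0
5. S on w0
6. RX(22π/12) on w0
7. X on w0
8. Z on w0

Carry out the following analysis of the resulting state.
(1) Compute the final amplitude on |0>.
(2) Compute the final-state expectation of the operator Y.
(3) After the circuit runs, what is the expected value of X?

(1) |0> carries amplitude -sqrt(3)*cos(pi/16)/2 - I*sin(pi/16)/2 in the final state.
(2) The expectation value of Y is sqrt(3*sqrt(2) + 6)/4.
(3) The expectation value of X is sqrt(2 - sqrt(2))/2.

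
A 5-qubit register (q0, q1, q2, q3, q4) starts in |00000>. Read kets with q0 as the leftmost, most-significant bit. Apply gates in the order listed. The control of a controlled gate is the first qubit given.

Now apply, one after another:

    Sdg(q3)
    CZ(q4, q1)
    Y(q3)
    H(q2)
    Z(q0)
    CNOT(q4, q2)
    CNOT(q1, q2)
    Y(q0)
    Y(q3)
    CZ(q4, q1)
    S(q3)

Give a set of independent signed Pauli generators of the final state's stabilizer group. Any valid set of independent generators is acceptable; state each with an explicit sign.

The final state is stabilized by the group generated by +IIXII, -ZIIII, +IZIII, +IIIZI, +IIIIZ; other independent generating sets are equally valid.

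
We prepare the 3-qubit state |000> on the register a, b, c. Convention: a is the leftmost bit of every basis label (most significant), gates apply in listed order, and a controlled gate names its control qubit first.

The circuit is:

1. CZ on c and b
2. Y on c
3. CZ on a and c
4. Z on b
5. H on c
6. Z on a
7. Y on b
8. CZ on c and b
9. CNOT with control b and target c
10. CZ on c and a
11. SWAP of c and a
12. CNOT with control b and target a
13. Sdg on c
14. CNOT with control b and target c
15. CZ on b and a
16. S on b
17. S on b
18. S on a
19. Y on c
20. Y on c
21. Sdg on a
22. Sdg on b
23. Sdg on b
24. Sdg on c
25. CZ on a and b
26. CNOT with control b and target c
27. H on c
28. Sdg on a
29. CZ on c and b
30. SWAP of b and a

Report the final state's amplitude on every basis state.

The final amplitudes are 0 on |000>, 0 on |001>, 0 on |010>, 0 on |011>, I/2 on |100>, -I/2 on |101>, 1/2 on |110>, -1/2 on |111>. Key observation: steps 16-23 multiply out to the identity, so the circuit reduces to the remaining gates.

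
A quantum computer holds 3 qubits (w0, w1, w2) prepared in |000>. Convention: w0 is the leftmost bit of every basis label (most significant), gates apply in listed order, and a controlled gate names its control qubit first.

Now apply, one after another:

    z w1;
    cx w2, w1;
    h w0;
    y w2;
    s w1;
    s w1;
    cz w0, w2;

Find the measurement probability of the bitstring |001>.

The probability of measuring |001> is 1/2.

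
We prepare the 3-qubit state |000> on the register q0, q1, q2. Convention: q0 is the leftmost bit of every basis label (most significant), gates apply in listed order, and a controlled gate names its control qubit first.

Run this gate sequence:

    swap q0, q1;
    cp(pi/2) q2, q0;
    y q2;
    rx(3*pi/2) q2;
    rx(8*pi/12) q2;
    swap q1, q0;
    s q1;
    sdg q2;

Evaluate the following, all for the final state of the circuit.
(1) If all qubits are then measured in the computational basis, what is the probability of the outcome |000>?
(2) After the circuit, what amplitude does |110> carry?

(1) A full measurement returns |000> with probability 1/2 - sqrt(3)/4.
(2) The amplitude on |110> is 0.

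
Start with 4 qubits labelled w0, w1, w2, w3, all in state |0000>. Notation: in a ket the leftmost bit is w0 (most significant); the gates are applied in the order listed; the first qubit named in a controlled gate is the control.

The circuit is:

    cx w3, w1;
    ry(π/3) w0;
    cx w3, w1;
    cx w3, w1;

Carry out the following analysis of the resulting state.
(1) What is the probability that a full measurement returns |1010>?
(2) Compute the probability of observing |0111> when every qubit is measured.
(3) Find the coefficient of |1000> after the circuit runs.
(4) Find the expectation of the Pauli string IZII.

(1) Outcome |1010> occurs with probability 0. Key observation: steps 3-4 multiply out to the identity, so the circuit reduces to the remaining gates.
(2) Outcome |0111> occurs with probability 0.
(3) The amplitude on |1000> is 1/2.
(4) The observable IZII averages to 1.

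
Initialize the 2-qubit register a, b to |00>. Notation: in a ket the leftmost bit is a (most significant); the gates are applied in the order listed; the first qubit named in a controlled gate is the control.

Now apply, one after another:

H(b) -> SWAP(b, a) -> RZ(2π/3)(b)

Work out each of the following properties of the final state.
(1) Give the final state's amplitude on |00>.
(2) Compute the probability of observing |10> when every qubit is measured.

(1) The amplitude on |00> is -sqrt(2)*exp(2*I*pi/3)/2.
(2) A full measurement returns |10> with probability 1/2.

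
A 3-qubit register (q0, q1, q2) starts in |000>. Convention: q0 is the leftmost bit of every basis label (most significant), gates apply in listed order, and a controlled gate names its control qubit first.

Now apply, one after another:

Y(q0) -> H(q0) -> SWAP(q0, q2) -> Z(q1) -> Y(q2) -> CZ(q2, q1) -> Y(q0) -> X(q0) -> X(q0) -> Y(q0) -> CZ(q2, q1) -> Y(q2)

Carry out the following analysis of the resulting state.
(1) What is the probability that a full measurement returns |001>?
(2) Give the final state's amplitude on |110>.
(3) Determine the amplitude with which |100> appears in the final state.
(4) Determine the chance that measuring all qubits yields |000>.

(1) Outcome |001> occurs with probability 1/2. Key observation: the block from step 5 through step 12 cancels to the identity and can be dropped.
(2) The amplitude on |110> is 0.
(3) |100> carries amplitude 0 in the final state.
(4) The probability of measuring |000> is 1/2.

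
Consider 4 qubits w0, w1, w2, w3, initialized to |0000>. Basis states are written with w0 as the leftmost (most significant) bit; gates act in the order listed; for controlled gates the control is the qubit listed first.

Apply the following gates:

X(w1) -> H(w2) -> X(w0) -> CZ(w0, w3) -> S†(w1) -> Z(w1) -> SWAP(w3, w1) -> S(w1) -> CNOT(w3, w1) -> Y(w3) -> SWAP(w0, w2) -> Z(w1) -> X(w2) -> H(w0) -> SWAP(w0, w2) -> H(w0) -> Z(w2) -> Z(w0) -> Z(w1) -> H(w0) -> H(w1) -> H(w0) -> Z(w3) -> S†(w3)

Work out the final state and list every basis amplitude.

The final amplitudes are 1/2 on |0000>, -1/2 on |0100>, -1/2 on |1000>, 1/2 on |1100>, and 0 on every other basis state.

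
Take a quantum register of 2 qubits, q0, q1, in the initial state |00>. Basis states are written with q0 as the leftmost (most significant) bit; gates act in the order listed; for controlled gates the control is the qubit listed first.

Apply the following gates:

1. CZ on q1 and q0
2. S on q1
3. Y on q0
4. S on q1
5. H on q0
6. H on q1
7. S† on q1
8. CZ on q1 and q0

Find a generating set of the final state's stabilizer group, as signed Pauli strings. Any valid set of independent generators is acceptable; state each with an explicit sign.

One valid set of independent stabilizer generators is -XZ, -ZY (any independent generating set of the same group is equally correct).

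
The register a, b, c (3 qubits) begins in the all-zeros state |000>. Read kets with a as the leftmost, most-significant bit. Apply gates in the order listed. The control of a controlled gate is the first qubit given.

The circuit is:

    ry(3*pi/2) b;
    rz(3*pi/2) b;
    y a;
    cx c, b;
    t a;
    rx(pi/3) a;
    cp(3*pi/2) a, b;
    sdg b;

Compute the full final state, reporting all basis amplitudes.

The final amplitudes are sqrt(2)*I/4 on |000>, 0 on |001>, sqrt(2)*I/4 on |010>, 0 on |011>, -sqrt(6)/4 on |100>, 0 on |101>, sqrt(6)*I/4 on |110>, 0 on |111>.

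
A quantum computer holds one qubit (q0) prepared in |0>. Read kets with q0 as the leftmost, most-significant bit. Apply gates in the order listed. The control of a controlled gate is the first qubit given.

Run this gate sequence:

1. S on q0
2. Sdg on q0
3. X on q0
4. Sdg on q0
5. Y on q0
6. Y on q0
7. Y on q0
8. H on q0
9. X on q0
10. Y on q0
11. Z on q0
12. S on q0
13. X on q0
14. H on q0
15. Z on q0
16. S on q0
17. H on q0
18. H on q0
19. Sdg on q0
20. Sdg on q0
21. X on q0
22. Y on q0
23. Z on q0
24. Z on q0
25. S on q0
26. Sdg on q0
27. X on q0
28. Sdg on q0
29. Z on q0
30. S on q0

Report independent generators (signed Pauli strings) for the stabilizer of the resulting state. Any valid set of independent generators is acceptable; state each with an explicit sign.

The final state is stabilized by the group generated by -X; other independent generating sets are equally valid. Key observation: gates 16-19 undo each other exactly, leaving only the rest of the circuit to track.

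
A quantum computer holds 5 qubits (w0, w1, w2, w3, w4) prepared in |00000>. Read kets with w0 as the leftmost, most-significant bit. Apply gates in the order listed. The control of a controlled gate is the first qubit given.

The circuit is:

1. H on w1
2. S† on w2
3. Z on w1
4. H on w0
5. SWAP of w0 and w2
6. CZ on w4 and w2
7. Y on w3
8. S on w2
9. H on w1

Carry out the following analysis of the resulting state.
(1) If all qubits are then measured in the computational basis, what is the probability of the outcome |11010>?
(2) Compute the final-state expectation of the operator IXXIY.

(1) A full measurement returns |11010> with probability 0.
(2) In the final state, IXXIY has expectation 0.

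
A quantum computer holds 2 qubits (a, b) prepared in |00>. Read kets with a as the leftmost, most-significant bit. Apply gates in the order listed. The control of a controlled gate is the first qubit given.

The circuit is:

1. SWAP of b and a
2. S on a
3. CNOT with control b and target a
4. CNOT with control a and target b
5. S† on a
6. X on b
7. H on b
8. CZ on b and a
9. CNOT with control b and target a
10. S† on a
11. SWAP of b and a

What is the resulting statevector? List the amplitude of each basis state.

After the circuit, the state carries amplitude sqrt(2)/2 on |00>, 0 on |01>, 0 on |10>, sqrt(2)*I/2 on |11>.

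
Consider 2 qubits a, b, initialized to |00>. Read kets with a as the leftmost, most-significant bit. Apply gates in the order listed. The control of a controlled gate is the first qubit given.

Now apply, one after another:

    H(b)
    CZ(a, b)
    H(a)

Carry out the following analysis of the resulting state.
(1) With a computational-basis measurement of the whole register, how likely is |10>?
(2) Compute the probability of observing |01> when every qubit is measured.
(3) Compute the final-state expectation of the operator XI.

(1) The probability of measuring |10> is 1/4.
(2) A full measurement returns |01> with probability 1/4.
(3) The observable XI averages to 1.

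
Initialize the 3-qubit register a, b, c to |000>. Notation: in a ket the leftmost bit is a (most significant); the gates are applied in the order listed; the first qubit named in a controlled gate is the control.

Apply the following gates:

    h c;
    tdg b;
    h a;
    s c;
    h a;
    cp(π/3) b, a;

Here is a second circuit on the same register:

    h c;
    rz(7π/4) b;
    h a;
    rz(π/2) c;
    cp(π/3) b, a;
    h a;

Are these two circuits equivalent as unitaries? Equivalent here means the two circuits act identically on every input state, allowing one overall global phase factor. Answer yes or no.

No, they are not equivalent — no single phase factor reconciles the two unitaries.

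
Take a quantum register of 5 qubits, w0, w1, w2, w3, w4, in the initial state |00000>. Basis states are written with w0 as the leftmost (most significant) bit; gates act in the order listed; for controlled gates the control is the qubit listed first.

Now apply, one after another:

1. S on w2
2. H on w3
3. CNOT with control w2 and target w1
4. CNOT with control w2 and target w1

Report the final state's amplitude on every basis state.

The final amplitudes are sqrt(2)/2 on |00000>, sqrt(2)/2 on |00010>, and 0 on every other basis state. Key observation: gates 3-4 undo each other exactly, leaving only the rest of the circuit to track.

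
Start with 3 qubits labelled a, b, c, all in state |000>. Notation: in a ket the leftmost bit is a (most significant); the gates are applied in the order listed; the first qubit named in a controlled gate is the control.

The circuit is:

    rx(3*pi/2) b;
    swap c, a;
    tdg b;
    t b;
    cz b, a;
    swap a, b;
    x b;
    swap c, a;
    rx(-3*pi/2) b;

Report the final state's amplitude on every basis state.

The resulting statevector has amplitude -I/2 on |000>, 1/2 on |001>, 1/2 on |010>, I/2 on |011>, 0 on |100>, 0 on |101>, 0 on |110>, 0 on |111>.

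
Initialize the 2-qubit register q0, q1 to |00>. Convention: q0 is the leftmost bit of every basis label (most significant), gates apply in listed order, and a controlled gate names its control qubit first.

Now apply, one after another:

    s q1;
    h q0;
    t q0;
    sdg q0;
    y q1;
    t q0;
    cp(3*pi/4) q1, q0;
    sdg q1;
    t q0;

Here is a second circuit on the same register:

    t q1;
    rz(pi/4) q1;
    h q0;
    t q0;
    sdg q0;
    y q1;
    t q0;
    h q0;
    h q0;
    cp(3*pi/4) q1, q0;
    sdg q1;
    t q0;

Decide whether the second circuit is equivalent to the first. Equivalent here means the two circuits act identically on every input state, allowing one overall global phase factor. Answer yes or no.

Yes: on every input state the two circuits agree up to one overall phase factor.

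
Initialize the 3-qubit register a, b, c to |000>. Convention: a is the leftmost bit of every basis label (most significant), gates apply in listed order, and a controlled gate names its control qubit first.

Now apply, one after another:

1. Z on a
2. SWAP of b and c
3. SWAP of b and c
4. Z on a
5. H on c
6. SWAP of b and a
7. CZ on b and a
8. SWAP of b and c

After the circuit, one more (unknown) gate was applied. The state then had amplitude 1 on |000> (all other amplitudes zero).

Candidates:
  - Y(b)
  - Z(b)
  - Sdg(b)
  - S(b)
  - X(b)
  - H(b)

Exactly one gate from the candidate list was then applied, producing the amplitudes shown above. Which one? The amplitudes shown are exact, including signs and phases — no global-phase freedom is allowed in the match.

The unique candidate consistent with the amplitudes is H(b). Key observation: gates 1-4 undo each other exactly, leaving only the rest of the circuit to track.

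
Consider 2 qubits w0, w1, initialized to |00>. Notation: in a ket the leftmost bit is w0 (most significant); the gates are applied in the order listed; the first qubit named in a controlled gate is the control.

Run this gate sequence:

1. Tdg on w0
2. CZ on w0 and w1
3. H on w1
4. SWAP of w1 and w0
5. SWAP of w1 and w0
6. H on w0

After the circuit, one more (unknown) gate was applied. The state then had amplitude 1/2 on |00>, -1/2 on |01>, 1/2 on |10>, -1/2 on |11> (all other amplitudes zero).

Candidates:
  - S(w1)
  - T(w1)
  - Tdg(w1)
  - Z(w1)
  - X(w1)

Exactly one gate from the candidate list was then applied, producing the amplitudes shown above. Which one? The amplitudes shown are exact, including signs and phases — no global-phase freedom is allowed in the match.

The unique candidate consistent with the amplitudes is Z(w1). Key observation: gates 4-5 undo each other exactly, leaving only the rest of the circuit to track.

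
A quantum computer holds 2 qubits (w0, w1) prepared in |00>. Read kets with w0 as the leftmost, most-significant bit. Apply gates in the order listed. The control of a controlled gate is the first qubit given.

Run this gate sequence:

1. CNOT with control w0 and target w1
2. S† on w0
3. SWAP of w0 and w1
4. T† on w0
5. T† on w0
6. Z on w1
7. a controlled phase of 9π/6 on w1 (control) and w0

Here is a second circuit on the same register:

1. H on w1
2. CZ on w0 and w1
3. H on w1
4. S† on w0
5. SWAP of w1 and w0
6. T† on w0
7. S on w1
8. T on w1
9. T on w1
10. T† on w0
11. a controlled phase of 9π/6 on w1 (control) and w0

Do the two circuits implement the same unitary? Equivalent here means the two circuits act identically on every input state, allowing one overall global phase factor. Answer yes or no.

Yes: on every input state the two circuits agree up to one overall phase factor.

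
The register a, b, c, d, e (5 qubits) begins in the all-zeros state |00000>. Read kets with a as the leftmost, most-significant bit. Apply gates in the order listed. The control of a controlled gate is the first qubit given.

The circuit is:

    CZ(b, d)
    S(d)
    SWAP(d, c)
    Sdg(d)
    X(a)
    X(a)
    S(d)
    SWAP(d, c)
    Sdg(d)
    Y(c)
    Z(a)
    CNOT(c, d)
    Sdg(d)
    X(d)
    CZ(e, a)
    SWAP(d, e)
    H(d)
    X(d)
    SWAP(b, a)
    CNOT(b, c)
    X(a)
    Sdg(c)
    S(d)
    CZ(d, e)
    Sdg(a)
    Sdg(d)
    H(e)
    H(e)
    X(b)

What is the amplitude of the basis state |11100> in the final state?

The final state's coefficient on |11100> equals -sqrt(2)/2. Key observation: gates 3-8 undo each other exactly, leaving only the rest of the circuit to track.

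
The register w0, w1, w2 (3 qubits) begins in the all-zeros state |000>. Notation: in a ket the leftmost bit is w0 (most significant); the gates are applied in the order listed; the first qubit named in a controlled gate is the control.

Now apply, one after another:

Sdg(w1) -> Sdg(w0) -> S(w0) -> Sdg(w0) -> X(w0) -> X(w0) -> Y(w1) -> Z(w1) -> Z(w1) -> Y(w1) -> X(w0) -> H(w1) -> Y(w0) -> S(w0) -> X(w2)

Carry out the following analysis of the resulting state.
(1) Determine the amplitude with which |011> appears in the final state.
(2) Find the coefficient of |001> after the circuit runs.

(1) |011> carries amplitude -sqrt(2)*I/2 in the final state.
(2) The final state's coefficient on |001> equals -sqrt(2)*I/2.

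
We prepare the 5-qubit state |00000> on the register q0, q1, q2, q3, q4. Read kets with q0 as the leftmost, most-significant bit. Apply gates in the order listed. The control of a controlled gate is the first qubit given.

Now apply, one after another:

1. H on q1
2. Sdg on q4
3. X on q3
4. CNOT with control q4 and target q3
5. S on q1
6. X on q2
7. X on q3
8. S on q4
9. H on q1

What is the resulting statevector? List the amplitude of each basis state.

After the circuit, the state carries amplitude 1/2 + I/2 on |00100>, 1/2 - I/2 on |01100>, and 0 on every other basis state.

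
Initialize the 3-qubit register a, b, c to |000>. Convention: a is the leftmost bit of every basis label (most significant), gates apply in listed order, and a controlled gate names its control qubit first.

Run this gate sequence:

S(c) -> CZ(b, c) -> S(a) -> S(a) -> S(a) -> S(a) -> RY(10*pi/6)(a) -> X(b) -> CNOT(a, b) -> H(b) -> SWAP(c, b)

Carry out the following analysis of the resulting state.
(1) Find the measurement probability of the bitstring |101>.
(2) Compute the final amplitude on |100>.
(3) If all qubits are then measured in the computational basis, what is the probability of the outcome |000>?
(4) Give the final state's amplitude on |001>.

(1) Outcome |101> occurs with probability 1/8. Key observation: the block from step 3 through step 6 cancels to the identity and can be dropped.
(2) The final state's coefficient on |100> equals sqrt(2)/4.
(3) A full measurement returns |000> with probability 3/8.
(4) |001> carries amplitude sqrt(6)/4 in the final state.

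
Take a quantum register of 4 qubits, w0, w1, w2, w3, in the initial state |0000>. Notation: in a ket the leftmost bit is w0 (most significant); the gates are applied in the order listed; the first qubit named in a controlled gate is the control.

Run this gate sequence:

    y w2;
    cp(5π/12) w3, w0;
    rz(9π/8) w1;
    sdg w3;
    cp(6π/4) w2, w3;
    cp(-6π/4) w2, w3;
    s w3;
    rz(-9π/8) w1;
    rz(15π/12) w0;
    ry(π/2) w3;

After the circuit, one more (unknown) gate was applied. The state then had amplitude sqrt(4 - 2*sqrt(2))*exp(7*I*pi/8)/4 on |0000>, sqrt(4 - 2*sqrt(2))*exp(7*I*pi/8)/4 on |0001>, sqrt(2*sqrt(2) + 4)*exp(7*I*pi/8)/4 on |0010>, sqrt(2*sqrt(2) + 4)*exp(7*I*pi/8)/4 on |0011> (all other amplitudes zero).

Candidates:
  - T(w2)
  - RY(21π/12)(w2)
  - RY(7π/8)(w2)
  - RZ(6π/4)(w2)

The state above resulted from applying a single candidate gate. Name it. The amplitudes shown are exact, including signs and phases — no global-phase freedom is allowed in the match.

The applied gate was RY(21π/12)(w2).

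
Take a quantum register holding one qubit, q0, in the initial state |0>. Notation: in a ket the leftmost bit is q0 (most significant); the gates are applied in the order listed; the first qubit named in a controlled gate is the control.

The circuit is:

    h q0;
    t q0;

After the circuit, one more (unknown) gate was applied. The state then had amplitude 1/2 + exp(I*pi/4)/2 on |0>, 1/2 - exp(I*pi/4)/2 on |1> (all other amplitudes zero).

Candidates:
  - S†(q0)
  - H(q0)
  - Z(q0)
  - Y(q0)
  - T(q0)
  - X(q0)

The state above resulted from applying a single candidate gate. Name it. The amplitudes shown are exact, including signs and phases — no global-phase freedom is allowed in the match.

It was H(q0) that produced the state shown.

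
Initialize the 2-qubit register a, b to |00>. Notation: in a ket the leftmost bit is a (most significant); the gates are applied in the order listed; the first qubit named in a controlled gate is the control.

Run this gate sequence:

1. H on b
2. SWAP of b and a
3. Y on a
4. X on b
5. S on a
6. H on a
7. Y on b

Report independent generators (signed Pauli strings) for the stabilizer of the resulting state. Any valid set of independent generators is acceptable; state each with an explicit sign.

The final state is stabilized by the group generated by +YI, +IZ; other independent generating sets are equally valid.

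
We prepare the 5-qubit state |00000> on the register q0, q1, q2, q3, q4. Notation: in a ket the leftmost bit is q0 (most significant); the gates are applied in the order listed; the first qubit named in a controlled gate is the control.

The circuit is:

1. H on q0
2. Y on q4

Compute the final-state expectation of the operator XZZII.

In the final state, XZZII has expectation 1.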